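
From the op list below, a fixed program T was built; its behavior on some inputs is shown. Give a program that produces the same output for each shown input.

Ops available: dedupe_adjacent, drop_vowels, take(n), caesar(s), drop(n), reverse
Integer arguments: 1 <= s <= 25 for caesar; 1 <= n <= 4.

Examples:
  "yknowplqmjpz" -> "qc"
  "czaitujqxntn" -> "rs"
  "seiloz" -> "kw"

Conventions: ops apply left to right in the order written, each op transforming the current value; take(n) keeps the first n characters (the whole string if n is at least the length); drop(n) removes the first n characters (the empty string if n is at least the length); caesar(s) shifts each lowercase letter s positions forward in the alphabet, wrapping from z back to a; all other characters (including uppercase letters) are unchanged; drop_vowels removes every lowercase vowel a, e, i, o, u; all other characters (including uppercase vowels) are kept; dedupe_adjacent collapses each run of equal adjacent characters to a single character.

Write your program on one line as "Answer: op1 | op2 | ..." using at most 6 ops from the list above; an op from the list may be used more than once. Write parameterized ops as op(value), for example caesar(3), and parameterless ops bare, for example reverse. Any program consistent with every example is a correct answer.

caesar(11) | caesar(1) | caesar(6) | drop_vowels | take(2)

Check, running the answer program on each example:
  "yknowplqmjpz" -> "jvyzhawbxuak" -> "kwzaibxcyvbl" -> "qcfgohdiebhr" -> "qcfghdbhr" -> "qc"
  "czaitujqxntn" -> "nkltefubiyey" -> "olmufgvcjzfz" -> "ursalmbipflf" -> "rslmbpflf" -> "rs"
  "seiloz" -> "dptwzk" -> "equxal" -> "kwadgr" -> "kwdgr" -> "kw"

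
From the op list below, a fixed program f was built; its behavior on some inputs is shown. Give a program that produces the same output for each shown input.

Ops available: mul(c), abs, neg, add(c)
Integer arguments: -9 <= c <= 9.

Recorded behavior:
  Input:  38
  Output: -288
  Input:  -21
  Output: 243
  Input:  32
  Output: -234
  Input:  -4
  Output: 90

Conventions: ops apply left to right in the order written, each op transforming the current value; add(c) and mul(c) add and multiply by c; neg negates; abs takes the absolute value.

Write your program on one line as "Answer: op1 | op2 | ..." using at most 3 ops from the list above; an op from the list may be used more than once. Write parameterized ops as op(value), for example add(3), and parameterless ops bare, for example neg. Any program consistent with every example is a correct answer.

add(-1) | add(-5) | mul(-9)

Check, running the answer program on each example:
  38 -> 37 -> 32 -> -288
  -21 -> -22 -> -27 -> 243
  32 -> 31 -> 26 -> -234
  -4 -> -5 -> -10 -> 90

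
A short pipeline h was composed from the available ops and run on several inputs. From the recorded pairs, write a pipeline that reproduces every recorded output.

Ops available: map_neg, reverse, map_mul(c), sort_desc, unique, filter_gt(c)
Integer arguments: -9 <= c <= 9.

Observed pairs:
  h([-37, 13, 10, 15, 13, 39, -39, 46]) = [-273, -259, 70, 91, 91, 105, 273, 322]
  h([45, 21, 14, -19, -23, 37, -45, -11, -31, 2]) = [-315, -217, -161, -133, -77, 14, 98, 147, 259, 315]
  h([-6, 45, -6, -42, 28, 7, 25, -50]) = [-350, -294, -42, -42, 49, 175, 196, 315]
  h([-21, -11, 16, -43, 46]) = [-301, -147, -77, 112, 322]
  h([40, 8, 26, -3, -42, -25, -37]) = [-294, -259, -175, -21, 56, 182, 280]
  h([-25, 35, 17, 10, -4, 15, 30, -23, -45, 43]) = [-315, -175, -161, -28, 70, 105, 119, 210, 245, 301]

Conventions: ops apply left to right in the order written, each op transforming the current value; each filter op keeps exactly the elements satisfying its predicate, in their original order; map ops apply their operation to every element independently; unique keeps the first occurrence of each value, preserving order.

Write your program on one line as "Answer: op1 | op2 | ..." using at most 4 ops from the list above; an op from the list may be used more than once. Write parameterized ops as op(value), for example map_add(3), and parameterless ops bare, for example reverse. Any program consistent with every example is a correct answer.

map_neg | sort_desc | map_neg | map_mul(7)

Check, running the answer program on each example:
  [-37, 13, 10, 15, 13, 39, -39, 46] -> [37, -13, -10, -15, -13, -39, 39, -46] -> [39, 37, -10, -13, -13, -15, -39, -46] -> [-39, -37, 10, 13, 13, 15, 39, 46] -> [-273, -259, 70, 91, 91, 105, 273, 322]
  [45, 21, 14, -19, -23, 37, -45, -11, -31, 2] -> [-45, -21, -14, 19, 23, -37, 45, 11, 31, -2] -> [45, 31, 23, 19, 11, -2, -14, -21, -37, -45] -> [-45, -31, -23, -19, -11, 2, 14, 21, 37, 45] -> [-315, -217, -161, -133, -77, 14, 98, 147, 259, 315]
  [-6, 45, -6, -42, 28, 7, 25, -50] -> [6, -45, 6, 42, -28, -7, -25, 50] -> [50, 42, 6, 6, -7, -25, -28, -45] -> [-50, -42, -6, -6, 7, 25, 28, 45] -> [-350, -294, -42, -42, 49, 175, 196, 315]
  [-21, -11, 16, -43, 46] -> [21, 11, -16, 43, -46] -> [43, 21, 11, -16, -46] -> [-43, -21, -11, 16, 46] -> [-301, -147, -77, 112, 322]
  [40, 8, 26, -3, -42, -25, -37] -> [-40, -8, -26, 3, 42, 25, 37] -> [42, 37, 25, 3, -8, -26, -40] -> [-42, -37, -25, -3, 8, 26, 40] -> [-294, -259, -175, -21, 56, 182, 280]
  [-25, 35, 17, 10, -4, 15, 30, -23, -45, 43] -> [25, -35, -17, -10, 4, -15, -30, 23, 45, -43] -> [45, 25, 23, 4, -10, -15, -17, -30, -35, -43] -> [-45, -25, -23, -4, 10, 15, 17, 30, 35, 43] -> [-315, -175, -161, -28, 70, 105, 119, 210, 245, 301]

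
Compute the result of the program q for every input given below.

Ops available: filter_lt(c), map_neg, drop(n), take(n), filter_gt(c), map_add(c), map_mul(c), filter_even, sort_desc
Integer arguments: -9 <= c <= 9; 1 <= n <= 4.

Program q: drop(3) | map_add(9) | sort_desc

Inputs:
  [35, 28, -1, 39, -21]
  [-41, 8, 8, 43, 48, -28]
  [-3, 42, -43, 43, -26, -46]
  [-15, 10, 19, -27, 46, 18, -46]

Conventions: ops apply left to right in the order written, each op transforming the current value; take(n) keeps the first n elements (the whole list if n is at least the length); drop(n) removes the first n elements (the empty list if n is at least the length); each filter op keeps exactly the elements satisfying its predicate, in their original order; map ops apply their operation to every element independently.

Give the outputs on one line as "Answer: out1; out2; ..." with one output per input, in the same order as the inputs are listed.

Execution, op by op:
  [35, 28, -1, 39, -21] -> [39, -21] -> [48, -12] -> [48, -12]
  [-41, 8, 8, 43, 48, -28] -> [43, 48, -28] -> [52, 57, -19] -> [57, 52, -19]
  [-3, 42, -43, 43, -26, -46] -> [43, -26, -46] -> [52, -17, -37] -> [52, -17, -37]
  [-15, 10, 19, -27, 46, 18, -46] -> [-27, 46, 18, -46] -> [-18, 55, 27, -37] -> [55, 27, -18, -37]

[48, -12]; [57, 52, -19]; [52, -17, -37]; [55, 27, -18, -37]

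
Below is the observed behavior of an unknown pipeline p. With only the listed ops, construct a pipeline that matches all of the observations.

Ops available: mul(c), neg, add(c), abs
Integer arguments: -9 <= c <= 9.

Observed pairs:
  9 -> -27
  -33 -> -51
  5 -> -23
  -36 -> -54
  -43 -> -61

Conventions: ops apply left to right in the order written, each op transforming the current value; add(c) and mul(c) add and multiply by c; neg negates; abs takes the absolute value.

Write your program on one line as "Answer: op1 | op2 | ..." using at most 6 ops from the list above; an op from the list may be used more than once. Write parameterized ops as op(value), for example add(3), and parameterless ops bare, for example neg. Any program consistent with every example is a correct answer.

abs | neg | add(-8) | add(-1) | add(-9)

Check, running the answer program on each example:
  9 -> 9 -> -9 -> -17 -> -18 -> -27
  -33 -> 33 -> -33 -> -41 -> -42 -> -51
  5 -> 5 -> -5 -> -13 -> -14 -> -23
  -36 -> 36 -> -36 -> -44 -> -45 -> -54
  -43 -> 43 -> -43 -> -51 -> -52 -> -61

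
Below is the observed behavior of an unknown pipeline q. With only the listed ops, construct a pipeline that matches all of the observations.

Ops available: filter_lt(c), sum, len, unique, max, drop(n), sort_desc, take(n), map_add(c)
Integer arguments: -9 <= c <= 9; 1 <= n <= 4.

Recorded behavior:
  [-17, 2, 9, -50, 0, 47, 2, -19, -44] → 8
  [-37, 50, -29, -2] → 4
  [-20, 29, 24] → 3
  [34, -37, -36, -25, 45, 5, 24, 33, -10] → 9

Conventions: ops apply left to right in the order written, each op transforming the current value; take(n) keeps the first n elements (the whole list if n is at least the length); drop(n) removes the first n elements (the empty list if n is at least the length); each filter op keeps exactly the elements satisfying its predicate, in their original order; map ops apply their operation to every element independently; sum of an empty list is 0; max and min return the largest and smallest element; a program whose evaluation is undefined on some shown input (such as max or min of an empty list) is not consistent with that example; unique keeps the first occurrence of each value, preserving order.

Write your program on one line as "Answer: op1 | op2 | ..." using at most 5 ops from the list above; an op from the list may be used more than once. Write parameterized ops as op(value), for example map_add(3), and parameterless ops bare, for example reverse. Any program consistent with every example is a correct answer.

map_add(-7) | unique | map_add(9) | len

Check, running the answer program on each example:
  [-17, 2, 9, -50, 0, 47, 2, -19, -44] -> [-24, -5, 2, -57, -7, 40, -5, -26, -51] -> [-24, -5, 2, -57, -7, 40, -26, -51] -> [-15, 4, 11, -48, 2, 49, -17, -42] -> 8
  [-37, 50, -29, -2] -> [-44, 43, -36, -9] -> [-44, 43, -36, -9] -> [-35, 52, -27, 0] -> 4
  [-20, 29, 24] -> [-27, 22, 17] -> [-27, 22, 17] -> [-18, 31, 26] -> 3
  [34, -37, -36, -25, 45, 5, 24, 33, -10] -> [27, -44, -43, -32, 38, -2, 17, 26, -17] -> [27, -44, -43, -32, 38, -2, 17, 26, -17] -> [36, -35, -34, -23, 47, 7, 26, 35, -8] -> 9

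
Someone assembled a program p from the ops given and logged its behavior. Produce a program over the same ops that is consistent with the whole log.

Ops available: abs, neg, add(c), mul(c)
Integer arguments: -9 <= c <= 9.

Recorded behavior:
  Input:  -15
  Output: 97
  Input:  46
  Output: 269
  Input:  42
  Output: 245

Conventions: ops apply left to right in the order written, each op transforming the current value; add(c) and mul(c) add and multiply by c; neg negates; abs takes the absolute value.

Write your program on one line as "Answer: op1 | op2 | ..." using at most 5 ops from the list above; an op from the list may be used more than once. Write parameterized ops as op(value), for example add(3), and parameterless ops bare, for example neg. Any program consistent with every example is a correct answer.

neg | mul(-6) | add(-7) | abs

Check, running the answer program on each example:
  -15 -> 15 -> -90 -> -97 -> 97
  46 -> -46 -> 276 -> 269 -> 269
  42 -> -42 -> 252 -> 245 -> 245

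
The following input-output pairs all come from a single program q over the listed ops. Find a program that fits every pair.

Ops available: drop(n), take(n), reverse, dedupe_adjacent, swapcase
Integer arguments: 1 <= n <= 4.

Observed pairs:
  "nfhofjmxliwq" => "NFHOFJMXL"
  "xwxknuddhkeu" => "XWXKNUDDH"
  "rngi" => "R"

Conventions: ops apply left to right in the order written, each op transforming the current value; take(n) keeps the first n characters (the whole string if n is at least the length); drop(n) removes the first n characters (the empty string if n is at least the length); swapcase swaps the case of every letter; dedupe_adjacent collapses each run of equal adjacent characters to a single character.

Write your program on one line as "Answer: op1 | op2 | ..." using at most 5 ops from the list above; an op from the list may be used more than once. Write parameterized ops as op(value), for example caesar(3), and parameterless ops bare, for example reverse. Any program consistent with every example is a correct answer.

swapcase | reverse | drop(3) | reverse

Check, running the answer program on each example:
  "nfhofjmxliwq" -> "NFHOFJMXLIWQ" -> "QWILXMJFOHFN" -> "LXMJFOHFN" -> "NFHOFJMXL"
  "xwxknuddhkeu" -> "XWXKNUDDHKEU" -> "UEKHDDUNKXWX" -> "HDDUNKXWX" -> "XWXKNUDDH"
  "rngi" -> "RNGI" -> "IGNR" -> "R" -> "R"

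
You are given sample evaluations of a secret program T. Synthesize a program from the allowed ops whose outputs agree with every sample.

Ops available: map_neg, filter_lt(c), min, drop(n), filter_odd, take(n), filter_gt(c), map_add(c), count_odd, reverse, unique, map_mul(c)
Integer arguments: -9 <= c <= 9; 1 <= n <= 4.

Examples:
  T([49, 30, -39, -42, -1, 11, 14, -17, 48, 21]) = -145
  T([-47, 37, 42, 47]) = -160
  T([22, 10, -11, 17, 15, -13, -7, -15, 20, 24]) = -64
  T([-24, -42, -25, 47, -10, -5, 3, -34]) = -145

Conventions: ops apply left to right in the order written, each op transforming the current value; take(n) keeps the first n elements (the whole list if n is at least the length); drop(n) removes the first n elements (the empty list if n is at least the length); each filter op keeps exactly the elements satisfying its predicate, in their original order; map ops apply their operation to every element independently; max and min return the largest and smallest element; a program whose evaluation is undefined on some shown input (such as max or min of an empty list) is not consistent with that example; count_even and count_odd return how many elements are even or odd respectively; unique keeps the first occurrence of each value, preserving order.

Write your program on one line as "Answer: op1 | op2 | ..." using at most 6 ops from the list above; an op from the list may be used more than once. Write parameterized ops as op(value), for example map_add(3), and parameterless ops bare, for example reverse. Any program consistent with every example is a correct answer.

map_mul(3) | map_add(-6) | map_add(-7) | map_add(-6) | reverse | min

Check, running the answer program on each example:
  [49, 30, -39, -42, -1, 11, 14, -17, 48, 21] -> [147, 90, -117, -126, -3, 33, 42, -51, 144, 63] -> [141, 84, -123, -132, -9, 27, 36, -57, 138, 57] -> [134, 77, -130, -139, -16, 20, 29, -64, 131, 50] -> [128, 71, -136, -145, -22, 14, 23, -70, 125, 44] -> [44, 125, -70, 23, 14, -22, -145, -136, 71, 128] -> -145
  [-47, 37, 42, 47] -> [-141, 111, 126, 141] -> [-147, 105, 120, 135] -> [-154, 98, 113, 128] -> [-160, 92, 107, 122] -> [122, 107, 92, -160] -> -160
  [22, 10, -11, 17, 15, -13, -7, -15, 20, 24] -> [66, 30, -33, 51, 45, -39, -21, -45, 60, 72] -> [60, 24, -39, 45, 39, -45, -27, -51, 54, 66] -> [53, 17, -46, 38, 32, -52, -34, -58, 47, 59] -> [47, 11, -52, 32, 26, -58, -40, -64, 41, 53] -> [53, 41, -64, -40, -58, 26, 32, -52, 11, 47] -> -64
  [-24, -42, -25, 47, -10, -5, 3, -34] -> [-72, -126, -75, 141, -30, -15, 9, -102] -> [-78, -132, -81, 135, -36, -21, 3, -108] -> [-85, -139, -88, 128, -43, -28, -4, -115] -> [-91, -145, -94, 122, -49, -34, -10, -121] -> [-121, -10, -34, -49, 122, -94, -145, -91] -> -145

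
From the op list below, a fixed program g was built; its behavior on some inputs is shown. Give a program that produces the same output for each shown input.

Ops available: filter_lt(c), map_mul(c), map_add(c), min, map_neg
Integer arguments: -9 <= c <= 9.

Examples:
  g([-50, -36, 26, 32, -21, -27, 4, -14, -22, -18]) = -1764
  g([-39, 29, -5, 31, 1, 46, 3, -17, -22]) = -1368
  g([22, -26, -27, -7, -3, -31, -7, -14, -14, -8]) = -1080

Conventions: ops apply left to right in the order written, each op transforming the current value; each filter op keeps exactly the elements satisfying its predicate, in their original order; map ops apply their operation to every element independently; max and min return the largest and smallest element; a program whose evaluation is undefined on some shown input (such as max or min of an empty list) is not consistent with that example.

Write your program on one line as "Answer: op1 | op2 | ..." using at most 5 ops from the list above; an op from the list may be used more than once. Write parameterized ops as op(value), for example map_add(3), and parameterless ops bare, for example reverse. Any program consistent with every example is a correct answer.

map_mul(4) | map_add(4) | map_mul(9) | min

Check, running the answer program on each example:
  [-50, -36, 26, 32, -21, -27, 4, -14, -22, -18] -> [-200, -144, 104, 128, -84, -108, 16, -56, -88, -72] -> [-196, -140, 108, 132, -80, -104, 20, -52, -84, -68] -> [-1764, -1260, 972, 1188, -720, -936, 180, -468, -756, -612] -> -1764
  [-39, 29, -5, 31, 1, 46, 3, -17, -22] -> [-156, 116, -20, 124, 4, 184, 12, -68, -88] -> [-152, 120, -16, 128, 8, 188, 16, -64, -84] -> [-1368, 1080, -144, 1152, 72, 1692, 144, -576, -756] -> -1368
  [22, -26, -27, -7, -3, -31, -7, -14, -14, -8] -> [88, -104, -108, -28, -12, -124, -28, -56, -56, -32] -> [92, -100, -104, -24, -8, -120, -24, -52, -52, -28] -> [828, -900, -936, -216, -72, -1080, -216, -468, -468, -252] -> -1080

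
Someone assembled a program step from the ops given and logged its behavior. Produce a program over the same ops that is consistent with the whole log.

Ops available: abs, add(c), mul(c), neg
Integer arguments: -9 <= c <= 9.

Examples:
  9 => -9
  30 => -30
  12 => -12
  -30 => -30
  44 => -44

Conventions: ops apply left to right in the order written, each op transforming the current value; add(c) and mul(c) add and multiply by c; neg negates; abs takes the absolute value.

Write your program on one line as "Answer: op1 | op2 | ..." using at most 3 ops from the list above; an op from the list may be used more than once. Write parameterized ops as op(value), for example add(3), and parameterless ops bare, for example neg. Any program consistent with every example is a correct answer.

abs | neg

Check, running the answer program on each example:
  9 -> 9 -> -9
  30 -> 30 -> -30
  12 -> 12 -> -12
  -30 -> 30 -> -30
  44 -> 44 -> -44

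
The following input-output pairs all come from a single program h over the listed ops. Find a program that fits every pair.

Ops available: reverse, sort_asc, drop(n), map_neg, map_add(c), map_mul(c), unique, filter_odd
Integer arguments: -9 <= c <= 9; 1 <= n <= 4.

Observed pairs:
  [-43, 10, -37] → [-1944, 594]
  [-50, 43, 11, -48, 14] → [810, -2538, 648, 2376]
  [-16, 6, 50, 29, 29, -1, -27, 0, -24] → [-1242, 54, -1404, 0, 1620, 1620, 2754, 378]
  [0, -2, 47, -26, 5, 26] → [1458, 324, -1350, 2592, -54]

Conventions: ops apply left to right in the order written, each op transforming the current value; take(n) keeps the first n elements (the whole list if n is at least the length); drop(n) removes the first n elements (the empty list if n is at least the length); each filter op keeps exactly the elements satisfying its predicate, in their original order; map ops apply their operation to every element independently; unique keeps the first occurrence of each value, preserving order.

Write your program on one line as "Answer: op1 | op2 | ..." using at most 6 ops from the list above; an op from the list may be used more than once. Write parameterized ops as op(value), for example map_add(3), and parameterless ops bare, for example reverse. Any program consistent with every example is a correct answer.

map_neg | map_add(-1) | map_mul(6) | drop(1) | map_mul(-9) | reverse

Check, running the answer program on each example:
  [-43, 10, -37] -> [43, -10, 37] -> [42, -11, 36] -> [252, -66, 216] -> [-66, 216] -> [594, -1944] -> [-1944, 594]
  [-50, 43, 11, -48, 14] -> [50, -43, -11, 48, -14] -> [49, -44, -12, 47, -15] -> [294, -264, -72, 282, -90] -> [-264, -72, 282, -90] -> [2376, 648, -2538, 810] -> [810, -2538, 648, 2376]
  [-16, 6, 50, 29, 29, -1, -27, 0, -24] -> [16, -6, -50, -29, -29, 1, 27, 0, 24] -> [15, -7, -51, -30, -30, 0, 26, -1, 23] -> [90, -42, -306, -180, -180, 0, 156, -6, 138] -> [-42, -306, -180, -180, 0, 156, -6, 138] -> [378, 2754, 1620, 1620, 0, -1404, 54, -1242] -> [-1242, 54, -1404, 0, 1620, 1620, 2754, 378]
  [0, -2, 47, -26, 5, 26] -> [0, 2, -47, 26, -5, -26] -> [-1, 1, -48, 25, -6, -27] -> [-6, 6, -288, 150, -36, -162] -> [6, -288, 150, -36, -162] -> [-54, 2592, -1350, 324, 1458] -> [1458, 324, -1350, 2592, -54]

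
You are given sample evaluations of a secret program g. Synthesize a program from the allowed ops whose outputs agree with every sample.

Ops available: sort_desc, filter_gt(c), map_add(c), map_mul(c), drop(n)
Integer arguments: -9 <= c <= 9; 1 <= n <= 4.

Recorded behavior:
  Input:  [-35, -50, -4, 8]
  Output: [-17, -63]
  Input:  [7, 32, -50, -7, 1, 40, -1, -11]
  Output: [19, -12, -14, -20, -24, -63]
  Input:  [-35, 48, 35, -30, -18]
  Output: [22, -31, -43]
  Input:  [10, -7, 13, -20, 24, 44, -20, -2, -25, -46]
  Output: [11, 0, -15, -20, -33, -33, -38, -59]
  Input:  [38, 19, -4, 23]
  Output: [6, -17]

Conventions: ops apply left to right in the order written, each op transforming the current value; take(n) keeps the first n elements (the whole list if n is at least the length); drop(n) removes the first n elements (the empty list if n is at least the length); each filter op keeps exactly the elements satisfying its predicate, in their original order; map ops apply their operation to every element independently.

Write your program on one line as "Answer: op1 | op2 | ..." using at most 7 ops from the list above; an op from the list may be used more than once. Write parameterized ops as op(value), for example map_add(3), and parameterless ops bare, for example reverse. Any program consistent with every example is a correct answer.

drop(1) | sort_desc | map_add(-8) | map_add(-9) | map_add(4) | drop(1)

Check, running the answer program on each example:
  [-35, -50, -4, 8] -> [-50, -4, 8] -> [8, -4, -50] -> [0, -12, -58] -> [-9, -21, -67] -> [-5, -17, -63] -> [-17, -63]
  [7, 32, -50, -7, 1, 40, -1, -11] -> [32, -50, -7, 1, 40, -1, -11] -> [40, 32, 1, -1, -7, -11, -50] -> [32, 24, -7, -9, -15, -19, -58] -> [23, 15, -16, -18, -24, -28, -67] -> [27, 19, -12, -14, -20, -24, -63] -> [19, -12, -14, -20, -24, -63]
  [-35, 48, 35, -30, -18] -> [48, 35, -30, -18] -> [48, 35, -18, -30] -> [40, 27, -26, -38] -> [31, 18, -35, -47] -> [35, 22, -31, -43] -> [22, -31, -43]
  [10, -7, 13, -20, 24, 44, -20, -2, -25, -46] -> [-7, 13, -20, 24, 44, -20, -2, -25, -46] -> [44, 24, 13, -2, -7, -20, -20, -25, -46] -> [36, 16, 5, -10, -15, -28, -28, -33, -54] -> [27, 7, -4, -19, -24, -37, -37, -42, -63] -> [31, 11, 0, -15, -20, -33, -33, -38, -59] -> [11, 0, -15, -20, -33, -33, -38, -59]
  [38, 19, -4, 23] -> [19, -4, 23] -> [23, 19, -4] -> [15, 11, -12] -> [6, 2, -21] -> [10, 6, -17] -> [6, -17]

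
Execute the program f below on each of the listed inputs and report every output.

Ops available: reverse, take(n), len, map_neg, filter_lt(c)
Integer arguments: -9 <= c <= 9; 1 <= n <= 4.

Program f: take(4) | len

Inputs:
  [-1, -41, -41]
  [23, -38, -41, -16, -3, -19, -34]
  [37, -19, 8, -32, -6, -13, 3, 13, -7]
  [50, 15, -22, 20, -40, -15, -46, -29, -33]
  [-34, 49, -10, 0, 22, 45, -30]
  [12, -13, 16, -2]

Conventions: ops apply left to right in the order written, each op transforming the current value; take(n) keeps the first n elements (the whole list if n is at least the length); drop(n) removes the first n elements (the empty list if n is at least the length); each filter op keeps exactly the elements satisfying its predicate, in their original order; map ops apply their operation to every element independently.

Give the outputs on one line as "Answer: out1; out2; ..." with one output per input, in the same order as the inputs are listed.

Execution, op by op:
  [-1, -41, -41] -> [-1, -41, -41] -> 3
  [23, -38, -41, -16, -3, -19, -34] -> [23, -38, -41, -16] -> 4
  [37, -19, 8, -32, -6, -13, 3, 13, -7] -> [37, -19, 8, -32] -> 4
  [50, 15, -22, 20, -40, -15, -46, -29, -33] -> [50, 15, -22, 20] -> 4
  [-34, 49, -10, 0, 22, 45, -30] -> [-34, 49, -10, 0] -> 4
  [12, -13, 16, -2] -> [12, -13, 16, -2] -> 4

3; 4; 4; 4; 4; 4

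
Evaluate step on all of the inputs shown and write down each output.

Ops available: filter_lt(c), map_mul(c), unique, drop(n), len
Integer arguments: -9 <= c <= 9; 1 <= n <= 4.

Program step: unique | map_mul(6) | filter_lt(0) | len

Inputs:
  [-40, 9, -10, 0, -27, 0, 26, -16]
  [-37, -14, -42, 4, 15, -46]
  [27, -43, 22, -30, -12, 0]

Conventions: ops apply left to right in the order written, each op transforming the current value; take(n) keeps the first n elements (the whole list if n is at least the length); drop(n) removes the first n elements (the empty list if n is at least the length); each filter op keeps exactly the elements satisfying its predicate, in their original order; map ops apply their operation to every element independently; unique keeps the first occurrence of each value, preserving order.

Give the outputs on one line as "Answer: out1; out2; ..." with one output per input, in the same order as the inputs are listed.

Execution, op by op:
  [-40, 9, -10, 0, -27, 0, 26, -16] -> [-40, 9, -10, 0, -27, 26, -16] -> [-240, 54, -60, 0, -162, 156, -96] -> [-240, -60, -162, -96] -> 4
  [-37, -14, -42, 4, 15, -46] -> [-37, -14, -42, 4, 15, -46] -> [-222, -84, -252, 24, 90, -276] -> [-222, -84, -252, -276] -> 4
  [27, -43, 22, -30, -12, 0] -> [27, -43, 22, -30, -12, 0] -> [162, -258, 132, -180, -72, 0] -> [-258, -180, -72] -> 3

4; 4; 3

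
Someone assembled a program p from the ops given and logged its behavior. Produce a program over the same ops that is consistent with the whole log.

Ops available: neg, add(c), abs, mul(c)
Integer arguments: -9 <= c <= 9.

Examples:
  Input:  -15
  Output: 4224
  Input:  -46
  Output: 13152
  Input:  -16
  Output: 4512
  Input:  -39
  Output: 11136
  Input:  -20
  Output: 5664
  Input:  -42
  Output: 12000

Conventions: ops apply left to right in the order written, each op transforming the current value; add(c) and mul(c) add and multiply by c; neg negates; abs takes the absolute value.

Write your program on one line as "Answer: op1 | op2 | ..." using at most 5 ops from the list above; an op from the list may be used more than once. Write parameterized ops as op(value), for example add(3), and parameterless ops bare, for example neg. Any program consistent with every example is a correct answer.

mul(6) | add(2) | abs | mul(-6) | mul(-8)

Check, running the answer program on each example:
  -15 -> -90 -> -88 -> 88 -> -528 -> 4224
  -46 -> -276 -> -274 -> 274 -> -1644 -> 13152
  -16 -> -96 -> -94 -> 94 -> -564 -> 4512
  -39 -> -234 -> -232 -> 232 -> -1392 -> 11136
  -20 -> -120 -> -118 -> 118 -> -708 -> 5664
  -42 -> -252 -> -250 -> 250 -> -1500 -> 12000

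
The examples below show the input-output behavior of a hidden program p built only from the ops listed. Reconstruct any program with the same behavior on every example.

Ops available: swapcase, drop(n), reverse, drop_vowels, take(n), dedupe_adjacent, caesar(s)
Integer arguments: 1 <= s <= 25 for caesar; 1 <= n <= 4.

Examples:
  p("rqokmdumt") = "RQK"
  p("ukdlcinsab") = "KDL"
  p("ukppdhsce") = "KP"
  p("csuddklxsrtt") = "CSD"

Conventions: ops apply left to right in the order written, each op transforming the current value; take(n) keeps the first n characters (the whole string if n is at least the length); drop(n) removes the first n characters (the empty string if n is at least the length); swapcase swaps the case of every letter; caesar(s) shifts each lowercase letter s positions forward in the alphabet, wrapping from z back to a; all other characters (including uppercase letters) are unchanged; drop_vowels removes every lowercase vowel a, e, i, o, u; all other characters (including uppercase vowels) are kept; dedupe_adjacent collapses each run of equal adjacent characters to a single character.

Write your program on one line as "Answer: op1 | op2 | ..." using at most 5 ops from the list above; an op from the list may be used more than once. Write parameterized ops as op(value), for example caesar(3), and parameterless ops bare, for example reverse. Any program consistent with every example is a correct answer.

take(4) | drop_vowels | dedupe_adjacent | swapcase

Check, running the answer program on each example:
  "rqokmdumt" -> "rqok" -> "rqk" -> "rqk" -> "RQK"
  "ukdlcinsab" -> "ukdl" -> "kdl" -> "kdl" -> "KDL"
  "ukppdhsce" -> "ukpp" -> "kpp" -> "kp" -> "KP"
  "csuddklxsrtt" -> "csud" -> "csd" -> "csd" -> "CSD"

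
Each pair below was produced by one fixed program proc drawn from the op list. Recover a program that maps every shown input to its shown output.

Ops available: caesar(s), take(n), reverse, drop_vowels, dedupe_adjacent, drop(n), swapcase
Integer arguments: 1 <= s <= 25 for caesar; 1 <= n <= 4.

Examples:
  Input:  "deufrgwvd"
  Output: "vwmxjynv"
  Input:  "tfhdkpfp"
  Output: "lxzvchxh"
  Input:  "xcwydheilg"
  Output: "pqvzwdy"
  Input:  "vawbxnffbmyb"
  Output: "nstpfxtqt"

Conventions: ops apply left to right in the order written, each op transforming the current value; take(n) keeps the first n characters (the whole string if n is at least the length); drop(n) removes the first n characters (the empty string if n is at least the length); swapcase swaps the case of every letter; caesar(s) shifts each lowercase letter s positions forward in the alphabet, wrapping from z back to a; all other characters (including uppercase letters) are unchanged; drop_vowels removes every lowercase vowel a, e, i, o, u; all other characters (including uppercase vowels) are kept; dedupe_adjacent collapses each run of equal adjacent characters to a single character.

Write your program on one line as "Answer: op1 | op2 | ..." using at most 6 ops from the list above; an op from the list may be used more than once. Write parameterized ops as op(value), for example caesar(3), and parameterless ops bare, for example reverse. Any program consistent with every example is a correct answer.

caesar(24) | dedupe_adjacent | caesar(24) | caesar(22) | drop_vowels

Check, running the answer program on each example:
  "deufrgwvd" -> "bcsdpeutb" -> "bcsdpeutb" -> "zaqbncsrz" -> "vwmxjyonv" -> "vwmxjynv"
  "tfhdkpfp" -> "rdfbindn" -> "rdfbindn" -> "pbdzglbl" -> "lxzvchxh" -> "lxzvchxh"
  "xcwydheilg" -> "vauwbfcgje" -> "vauwbfcgje" -> "tysuzdaehc" -> "puoqvzwady" -> "pqvzwdy"
  "vawbxnffbmyb" -> "tyuzvlddzkwz" -> "tyuzvldzkwz" -> "rwsxtjbxiux" -> "nsotpfxteqt" -> "nstpfxtqt"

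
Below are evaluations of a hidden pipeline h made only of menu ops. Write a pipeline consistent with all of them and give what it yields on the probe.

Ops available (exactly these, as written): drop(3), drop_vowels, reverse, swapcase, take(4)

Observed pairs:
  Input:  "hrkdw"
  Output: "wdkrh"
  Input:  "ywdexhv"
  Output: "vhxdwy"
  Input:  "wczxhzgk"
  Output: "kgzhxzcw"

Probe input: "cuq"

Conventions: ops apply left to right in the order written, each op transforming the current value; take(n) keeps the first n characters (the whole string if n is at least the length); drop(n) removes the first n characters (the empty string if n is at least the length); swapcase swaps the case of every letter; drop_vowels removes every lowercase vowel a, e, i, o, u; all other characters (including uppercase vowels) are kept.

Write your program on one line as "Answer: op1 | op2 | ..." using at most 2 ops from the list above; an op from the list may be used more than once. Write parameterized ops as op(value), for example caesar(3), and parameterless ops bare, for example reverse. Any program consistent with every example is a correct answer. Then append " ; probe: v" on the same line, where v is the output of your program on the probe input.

reverse | drop_vowels ; probe: "qc"

Check, running the answer program on each example:
  "hrkdw" -> "wdkrh" -> "wdkrh"
  "ywdexhv" -> "vhxedwy" -> "vhxdwy"
  "wczxhzgk" -> "kgzhxzcw" -> "kgzhxzcw"
  probe: "cuq" -> "quc" -> "qc"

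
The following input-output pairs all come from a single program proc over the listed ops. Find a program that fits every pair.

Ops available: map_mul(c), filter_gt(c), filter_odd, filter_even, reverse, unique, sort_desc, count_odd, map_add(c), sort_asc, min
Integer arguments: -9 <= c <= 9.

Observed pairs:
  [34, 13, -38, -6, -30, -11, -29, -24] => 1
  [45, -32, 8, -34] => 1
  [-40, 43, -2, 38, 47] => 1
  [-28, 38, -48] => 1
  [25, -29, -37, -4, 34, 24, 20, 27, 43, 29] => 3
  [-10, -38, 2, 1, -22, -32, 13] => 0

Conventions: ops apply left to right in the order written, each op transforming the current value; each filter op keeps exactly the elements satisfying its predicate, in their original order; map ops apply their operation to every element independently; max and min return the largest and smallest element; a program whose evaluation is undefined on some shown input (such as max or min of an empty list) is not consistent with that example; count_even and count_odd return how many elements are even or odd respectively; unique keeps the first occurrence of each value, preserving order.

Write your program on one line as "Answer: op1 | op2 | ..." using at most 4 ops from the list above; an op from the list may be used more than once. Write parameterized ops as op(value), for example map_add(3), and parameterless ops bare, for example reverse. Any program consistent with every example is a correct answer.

map_add(-4) | map_add(5) | filter_gt(6) | count_odd

Check, running the answer program on each example:
  [34, 13, -38, -6, -30, -11, -29, -24] -> [30, 9, -42, -10, -34, -15, -33, -28] -> [35, 14, -37, -5, -29, -10, -28, -23] -> [35, 14] -> 1
  [45, -32, 8, -34] -> [41, -36, 4, -38] -> [46, -31, 9, -33] -> [46, 9] -> 1
  [-40, 43, -2, 38, 47] -> [-44, 39, -6, 34, 43] -> [-39, 44, -1, 39, 48] -> [44, 39, 48] -> 1
  [-28, 38, -48] -> [-32, 34, -52] -> [-27, 39, -47] -> [39] -> 1
  [25, -29, -37, -4, 34, 24, 20, 27, 43, 29] -> [21, -33, -41, -8, 30, 20, 16, 23, 39, 25] -> [26, -28, -36, -3, 35, 25, 21, 28, 44, 30] -> [26, 35, 25, 21, 28, 44, 30] -> 3
  [-10, -38, 2, 1, -22, -32, 13] -> [-14, -42, -2, -3, -26, -36, 9] -> [-9, -37, 3, 2, -21, -31, 14] -> [14] -> 0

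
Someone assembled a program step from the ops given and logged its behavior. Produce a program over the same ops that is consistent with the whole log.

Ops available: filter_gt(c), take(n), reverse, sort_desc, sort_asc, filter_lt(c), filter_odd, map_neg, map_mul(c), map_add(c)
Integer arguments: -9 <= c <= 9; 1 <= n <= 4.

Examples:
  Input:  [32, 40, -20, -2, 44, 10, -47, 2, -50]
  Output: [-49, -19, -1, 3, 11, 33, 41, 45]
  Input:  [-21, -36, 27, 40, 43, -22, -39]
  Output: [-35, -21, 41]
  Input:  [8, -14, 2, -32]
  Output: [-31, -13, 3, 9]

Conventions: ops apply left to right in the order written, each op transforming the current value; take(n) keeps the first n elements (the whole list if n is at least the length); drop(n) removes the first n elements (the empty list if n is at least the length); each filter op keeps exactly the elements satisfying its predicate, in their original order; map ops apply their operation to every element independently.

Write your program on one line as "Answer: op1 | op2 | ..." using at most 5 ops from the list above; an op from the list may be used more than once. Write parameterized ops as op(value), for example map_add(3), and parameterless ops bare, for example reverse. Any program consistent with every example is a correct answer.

map_add(1) | filter_odd | reverse | sort_asc

Check, running the answer program on each example:
  [32, 40, -20, -2, 44, 10, -47, 2, -50] -> [33, 41, -19, -1, 45, 11, -46, 3, -49] -> [33, 41, -19, -1, 45, 11, 3, -49] -> [-49, 3, 11, 45, -1, -19, 41, 33] -> [-49, -19, -1, 3, 11, 33, 41, 45]
  [-21, -36, 27, 40, 43, -22, -39] -> [-20, -35, 28, 41, 44, -21, -38] -> [-35, 41, -21] -> [-21, 41, -35] -> [-35, -21, 41]
  [8, -14, 2, -32] -> [9, -13, 3, -31] -> [9, -13, 3, -31] -> [-31, 3, -13, 9] -> [-31, -13, 3, 9]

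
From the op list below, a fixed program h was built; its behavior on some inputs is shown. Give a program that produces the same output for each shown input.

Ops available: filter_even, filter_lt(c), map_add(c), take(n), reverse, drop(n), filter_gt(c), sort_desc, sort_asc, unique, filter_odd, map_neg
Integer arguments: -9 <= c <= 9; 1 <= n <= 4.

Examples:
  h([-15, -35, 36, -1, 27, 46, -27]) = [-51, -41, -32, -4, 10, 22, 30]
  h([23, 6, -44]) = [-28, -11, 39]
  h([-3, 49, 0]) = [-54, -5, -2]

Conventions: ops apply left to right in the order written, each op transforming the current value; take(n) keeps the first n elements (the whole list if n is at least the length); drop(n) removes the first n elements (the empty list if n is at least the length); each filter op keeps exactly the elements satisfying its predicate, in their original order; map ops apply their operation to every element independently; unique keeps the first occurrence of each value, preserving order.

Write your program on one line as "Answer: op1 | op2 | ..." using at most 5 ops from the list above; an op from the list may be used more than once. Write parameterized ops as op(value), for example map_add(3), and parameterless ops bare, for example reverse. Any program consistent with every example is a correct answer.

map_neg | sort_desc | map_add(-5) | reverse

Check, running the answer program on each example:
  [-15, -35, 36, -1, 27, 46, -27] -> [15, 35, -36, 1, -27, -46, 27] -> [35, 27, 15, 1, -27, -36, -46] -> [30, 22, 10, -4, -32, -41, -51] -> [-51, -41, -32, -4, 10, 22, 30]
  [23, 6, -44] -> [-23, -6, 44] -> [44, -6, -23] -> [39, -11, -28] -> [-28, -11, 39]
  [-3, 49, 0] -> [3, -49, 0] -> [3, 0, -49] -> [-2, -5, -54] -> [-54, -5, -2]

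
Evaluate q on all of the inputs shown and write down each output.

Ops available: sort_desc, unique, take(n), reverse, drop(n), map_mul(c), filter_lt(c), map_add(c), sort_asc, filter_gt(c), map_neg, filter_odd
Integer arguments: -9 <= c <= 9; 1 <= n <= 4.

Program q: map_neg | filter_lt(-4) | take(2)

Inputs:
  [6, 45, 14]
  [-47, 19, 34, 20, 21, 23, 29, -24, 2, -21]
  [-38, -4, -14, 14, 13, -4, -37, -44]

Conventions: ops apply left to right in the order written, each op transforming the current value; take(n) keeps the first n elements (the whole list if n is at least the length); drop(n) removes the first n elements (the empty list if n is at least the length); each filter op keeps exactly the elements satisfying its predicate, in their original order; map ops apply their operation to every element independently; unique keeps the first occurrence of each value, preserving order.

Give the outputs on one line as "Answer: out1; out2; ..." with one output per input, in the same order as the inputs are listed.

Execution, op by op:
  [6, 45, 14] -> [-6, -45, -14] -> [-6, -45, -14] -> [-6, -45]
  [-47, 19, 34, 20, 21, 23, 29, -24, 2, -21] -> [47, -19, -34, -20, -21, -23, -29, 24, -2, 21] -> [-19, -34, -20, -21, -23, -29] -> [-19, -34]
  [-38, -4, -14, 14, 13, -4, -37, -44] -> [38, 4, 14, -14, -13, 4, 37, 44] -> [-14, -13] -> [-14, -13]

[-6, -45]; [-19, -34]; [-14, -13]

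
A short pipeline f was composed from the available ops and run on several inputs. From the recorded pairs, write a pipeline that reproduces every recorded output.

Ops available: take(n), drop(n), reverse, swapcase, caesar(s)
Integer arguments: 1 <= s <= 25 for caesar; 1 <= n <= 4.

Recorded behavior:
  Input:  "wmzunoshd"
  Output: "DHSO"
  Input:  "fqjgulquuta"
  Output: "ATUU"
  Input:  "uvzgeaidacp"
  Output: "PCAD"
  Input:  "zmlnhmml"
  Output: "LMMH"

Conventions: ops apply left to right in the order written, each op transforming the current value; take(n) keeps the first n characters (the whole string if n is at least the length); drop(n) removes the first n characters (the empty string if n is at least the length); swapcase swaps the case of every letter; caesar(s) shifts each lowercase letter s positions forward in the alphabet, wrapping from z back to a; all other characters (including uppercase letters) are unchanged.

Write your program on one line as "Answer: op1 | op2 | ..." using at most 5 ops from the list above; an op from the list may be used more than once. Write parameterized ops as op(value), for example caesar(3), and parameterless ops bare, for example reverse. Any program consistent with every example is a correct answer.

swapcase | drop(2) | reverse | take(4)

Check, running the answer program on each example:
  "wmzunoshd" -> "WMZUNOSHD" -> "ZUNOSHD" -> "DHSONUZ" -> "DHSO"
  "fqjgulquuta" -> "FQJGULQUUTA" -> "JGULQUUTA" -> "ATUUQLUGJ" -> "ATUU"
  "uvzgeaidacp" -> "UVZGEAIDACP" -> "ZGEAIDACP" -> "PCADIAEGZ" -> "PCAD"
  "zmlnhmml" -> "ZMLNHMML" -> "LNHMML" -> "LMMHNL" -> "LMMH"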